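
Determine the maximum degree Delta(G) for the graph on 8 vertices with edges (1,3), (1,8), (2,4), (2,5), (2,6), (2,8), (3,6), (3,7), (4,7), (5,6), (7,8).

Step 1: Count edges incident to each vertex:
  deg(1) = 2 (neighbors: 3, 8)
  deg(2) = 4 (neighbors: 4, 5, 6, 8)
  deg(3) = 3 (neighbors: 1, 6, 7)
  deg(4) = 2 (neighbors: 2, 7)
  deg(5) = 2 (neighbors: 2, 6)
  deg(6) = 3 (neighbors: 2, 3, 5)
  deg(7) = 3 (neighbors: 3, 4, 8)
  deg(8) = 3 (neighbors: 1, 2, 7)

Step 2: Find maximum:
  max(2, 4, 3, 2, 2, 3, 3, 3) = 4 (vertex 2)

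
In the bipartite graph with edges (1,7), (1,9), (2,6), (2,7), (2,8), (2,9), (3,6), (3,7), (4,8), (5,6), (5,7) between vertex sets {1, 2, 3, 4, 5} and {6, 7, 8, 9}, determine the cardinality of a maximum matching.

Step 1: List the neighbors of each left vertex:
  1: 7, 9
  2: 6, 7, 8, 9
  3: 6, 7
  4: 8
  5: 6, 7

Step 2: Greedily match left vertices, then look for augmenting paths:
  Match 1 -- 7
  Match 2 -- 9
  Match 3 -- 6
  Match 4 -- 8
  No augmenting path remains.

Step 3: Verify this is maximum:
  Matching size 4 = min(|L|, |R|) = min(5, 4), which is an upper bound, so this matching is maximum.

Maximum matching: {(1,7), (2,9), (3,6), (4,8)}
Size: 4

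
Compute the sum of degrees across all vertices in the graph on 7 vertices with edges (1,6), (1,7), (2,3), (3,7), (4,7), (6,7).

Step 1: Count edges incident to each vertex:
  deg(1) = 2 (neighbors: 6, 7)
  deg(2) = 1 (neighbors: 3)
  deg(3) = 2 (neighbors: 2, 7)
  deg(4) = 1 (neighbors: 7)
  deg(5) = 0 (neighbors: none)
  deg(6) = 2 (neighbors: 1, 7)
  deg(7) = 4 (neighbors: 1, 3, 4, 6)

Step 2: Sum all degrees:
  2 + 1 + 2 + 1 + 0 + 2 + 4 = 12

Verification: sum of degrees = 2 * |E| = 2 * 6 = 12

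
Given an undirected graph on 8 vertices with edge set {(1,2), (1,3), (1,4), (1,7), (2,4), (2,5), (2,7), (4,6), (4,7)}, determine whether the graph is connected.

Step 1: Build adjacency list from edges:
  1: 2, 3, 4, 7
  2: 1, 4, 5, 7
  3: 1
  4: 1, 2, 6, 7
  5: 2
  6: 4
  7: 1, 2, 4
  8: (none)

Step 2: Run BFS/DFS from vertex 1:
  Visited: {1, 2, 3, 4, 7, 5, 6}
  Reached 7 of 8 vertices

Step 3: Only 7 of 8 vertices reached. Graph is disconnected.
Connected components: {1, 2, 3, 4, 5, 6, 7}, {8}
Answer: No, the graph is not connected (2 components).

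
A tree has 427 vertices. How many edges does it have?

A tree on n vertices always has exactly n - 1 edges.
For n = 427: edges = 427 - 1 = 426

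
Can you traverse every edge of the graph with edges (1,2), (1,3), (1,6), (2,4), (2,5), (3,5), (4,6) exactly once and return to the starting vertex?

Step 1: Find the degree of each vertex:
  deg(1) = 3
  deg(2) = 3
  deg(3) = 2
  deg(4) = 2
  deg(5) = 2
  deg(6) = 2

Step 2: Count vertices with odd degree:
  Odd-degree vertices: 1, 2 (2 total)

Step 3: Apply Euler's theorem:
  - Eulerian circuit exists iff graph is connected and all vertices have even degree
  - Eulerian path exists iff graph is connected and has 0 or 2 odd-degree vertices

Graph is connected with exactly 2 odd-degree vertices (1, 2).
Eulerian path exists (starting and ending at the odd-degree vertices), but no Eulerian circuit.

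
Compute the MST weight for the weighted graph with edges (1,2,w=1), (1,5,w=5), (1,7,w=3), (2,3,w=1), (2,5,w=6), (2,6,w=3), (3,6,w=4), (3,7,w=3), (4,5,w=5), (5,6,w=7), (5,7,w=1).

Apply Kruskal's algorithm (sort edges by weight, add if no cycle):

Sorted edges by weight:
  (1,2) w=1
  (2,3) w=1
  (5,7) w=1
  (1,7) w=3
  (2,6) w=3
  (3,7) w=3
  (3,6) w=4
  (1,5) w=5
  (4,5) w=5
  (2,5) w=6
  (5,6) w=7

Add edge (1,2) w=1 -- no cycle. Running total: 1
Add edge (2,3) w=1 -- no cycle. Running total: 2
Add edge (5,7) w=1 -- no cycle. Running total: 3
Add edge (1,7) w=3 -- no cycle. Running total: 6
Add edge (2,6) w=3 -- no cycle. Running total: 9
Skip edge (3,7) w=3 -- would create cycle
Skip edge (3,6) w=4 -- would create cycle
Skip edge (1,5) w=5 -- would create cycle
Add edge (4,5) w=5 -- no cycle. Running total: 14

MST edges: (1,2,w=1), (2,3,w=1), (5,7,w=1), (1,7,w=3), (2,6,w=3), (4,5,w=5)
Total MST weight: 1 + 1 + 1 + 3 + 3 + 5 = 14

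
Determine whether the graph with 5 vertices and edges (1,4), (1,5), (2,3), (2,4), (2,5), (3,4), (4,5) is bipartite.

Step 1: Attempt 2-coloring using BFS:
  Start at vertex 1, assign color 0
  Color vertex 4 with color 1 (neighbor of 1)
  Color vertex 5 with color 1 (neighbor of 1)
  Color vertex 2 with color 0 (neighbor of 4)
  Color vertex 3 with color 0 (neighbor of 4)

Step 2: Conflict found! Vertices 4 and 5 are adjacent but have the same color.
This means the graph contains an odd cycle.

The graph is NOT bipartite.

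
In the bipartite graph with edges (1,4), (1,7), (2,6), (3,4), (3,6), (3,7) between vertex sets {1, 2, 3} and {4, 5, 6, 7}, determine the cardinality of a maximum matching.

Step 1: List the neighbors of each left vertex:
  1: 4, 7
  2: 6
  3: 4, 6, 7

Step 2: Greedily match left vertices, then look for augmenting paths:
  Match 1 -- 4
  Match 2 -- 6
  Match 3 -- 7
  No augmenting path remains.

Step 3: Verify this is maximum:
  Matching size 3 = min(|L|, |R|) = min(3, 4), which is an upper bound, so this matching is maximum.

Maximum matching: {(1,4), (2,6), (3,7)}
Size: 3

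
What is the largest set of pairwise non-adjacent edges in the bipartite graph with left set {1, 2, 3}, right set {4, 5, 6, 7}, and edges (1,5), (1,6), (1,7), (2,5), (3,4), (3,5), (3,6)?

Step 1: List the neighbors of each left vertex:
  1: 5, 6, 7
  2: 5
  3: 4, 5, 6

Step 2: Greedily match left vertices, then look for augmenting paths:
  Match 1 -- 6
  Match 2 -- 5
  Match 3 -- 4
  No augmenting path remains.

Step 3: Verify this is maximum:
  Matching size 3 = min(|L|, |R|) = min(3, 4), which is an upper bound, so this matching is maximum.

Maximum matching: {(1,6), (2,5), (3,4)}
Size: 3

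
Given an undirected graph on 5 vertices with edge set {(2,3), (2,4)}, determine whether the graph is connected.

Step 1: Build adjacency list from edges:
  1: (none)
  2: 3, 4
  3: 2
  4: 2
  5: (none)

Step 2: Run BFS/DFS from vertex 1:
  Visited: {1}
  Reached 1 of 5 vertices

Step 3: Only 1 of 5 vertices reached. Graph is disconnected.
Connected components: {1}, {2, 3, 4}, {5}
Answer: No, the graph is not connected (3 components).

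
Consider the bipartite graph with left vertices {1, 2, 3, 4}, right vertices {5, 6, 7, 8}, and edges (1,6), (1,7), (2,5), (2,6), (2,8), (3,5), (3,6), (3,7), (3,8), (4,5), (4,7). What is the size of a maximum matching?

Step 1: List the neighbors of each left vertex:
  1: 6, 7
  2: 5, 6, 8
  3: 5, 6, 7, 8
  4: 5, 7

Step 2: Greedily match left vertices, then look for augmenting paths:
  Match 1 -- 6
  Match 2 -- 8
  Match 3 -- 7
  Match 4 -- 5
  No augmenting path remains.

Step 3: Verify this is maximum:
  Matching size 4 = min(|L|, |R|) = min(4, 4), which is an upper bound, so this matching is maximum.

Maximum matching: {(1,6), (2,8), (3,7), (4,5)}
Size: 4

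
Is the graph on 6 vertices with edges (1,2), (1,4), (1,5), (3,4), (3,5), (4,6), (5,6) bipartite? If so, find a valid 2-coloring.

Step 1: Attempt 2-coloring using BFS:
  Start at vertex 1, assign color 0
  Color vertex 2 with color 1 (neighbor of 1)
  Color vertex 4 with color 1 (neighbor of 1)
  Color vertex 5 with color 1 (neighbor of 1)
  Color vertex 3 with color 0 (neighbor of 4)
  Color vertex 6 with color 0 (neighbor of 4)

Step 2: 2-coloring succeeded. No conflicts found.
  Set A (color 0): {1, 3, 6}
  Set B (color 1): {2, 4, 5}

The graph is bipartite with partition {1, 3, 6}, {2, 4, 5}.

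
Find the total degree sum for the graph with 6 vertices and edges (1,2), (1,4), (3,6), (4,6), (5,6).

Step 1: Count edges incident to each vertex:
  deg(1) = 2 (neighbors: 2, 4)
  deg(2) = 1 (neighbors: 1)
  deg(3) = 1 (neighbors: 6)
  deg(4) = 2 (neighbors: 1, 6)
  deg(5) = 1 (neighbors: 6)
  deg(6) = 3 (neighbors: 3, 4, 5)

Step 2: Sum all degrees:
  2 + 1 + 1 + 2 + 1 + 3 = 10

Verification: sum of degrees = 2 * |E| = 2 * 5 = 10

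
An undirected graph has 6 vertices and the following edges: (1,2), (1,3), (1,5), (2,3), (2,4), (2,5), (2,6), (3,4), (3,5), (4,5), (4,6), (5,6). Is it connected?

Step 1: Build adjacency list from edges:
  1: 2, 3, 5
  2: 1, 3, 4, 5, 6
  3: 1, 2, 4, 5
  4: 2, 3, 5, 6
  5: 1, 2, 3, 4, 6
  6: 2, 4, 5

Step 2: Run BFS/DFS from vertex 1:
  Visited: {1, 2, 3, 5, 4, 6}
  Reached 6 of 6 vertices

Step 3: All 6 vertices reached from vertex 1, so the graph is connected.
Answer: Yes, the graph is connected.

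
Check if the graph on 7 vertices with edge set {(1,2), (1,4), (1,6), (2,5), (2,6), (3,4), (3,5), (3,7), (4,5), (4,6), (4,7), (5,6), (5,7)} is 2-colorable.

Step 1: Attempt 2-coloring using BFS:
  Start at vertex 1, assign color 0
  Color vertex 2 with color 1 (neighbor of 1)
  Color vertex 4 with color 1 (neighbor of 1)
  Color vertex 6 with color 1 (neighbor of 1)
  Color vertex 5 with color 0 (neighbor of 2)

Step 2: Conflict found! Vertices 2 and 6 are adjacent but have the same color.
This means the graph contains an odd cycle.

The graph is NOT bipartite.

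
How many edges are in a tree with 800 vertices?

A tree on n vertices always has exactly n - 1 edges.
For n = 800: edges = 800 - 1 = 799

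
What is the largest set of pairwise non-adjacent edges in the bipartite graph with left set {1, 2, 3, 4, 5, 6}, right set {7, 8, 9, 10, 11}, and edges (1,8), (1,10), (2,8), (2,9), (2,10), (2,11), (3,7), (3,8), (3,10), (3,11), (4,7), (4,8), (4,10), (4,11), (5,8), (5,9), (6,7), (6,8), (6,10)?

Step 1: List the neighbors of each left vertex:
  1: 8, 10
  2: 8, 9, 10, 11
  3: 7, 8, 10, 11
  4: 7, 8, 10, 11
  5: 8, 9
  6: 7, 8, 10

Step 2: Greedily match left vertices, then look for augmenting paths:
  Match 1 -- 8
  Match 2 -- 11
  Match 3 -- 7
  Match 4 -- 10
  Match 5 -- 9
  No augmenting path remains.

Step 3: Verify this is maximum:
  Matching size 5 = min(|L|, |R|) = min(6, 5), which is an upper bound, so this matching is maximum.

Maximum matching: {(1,8), (2,11), (3,7), (4,10), (5,9)}
Size: 5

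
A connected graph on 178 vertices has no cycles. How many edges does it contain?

A tree on n vertices always has exactly n - 1 edges.
For n = 178: edges = 178 - 1 = 177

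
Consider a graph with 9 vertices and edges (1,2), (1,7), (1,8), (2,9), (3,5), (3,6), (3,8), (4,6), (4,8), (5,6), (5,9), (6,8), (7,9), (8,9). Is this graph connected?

Step 1: Build adjacency list from edges:
  1: 2, 7, 8
  2: 1, 9
  3: 5, 6, 8
  4: 6, 8
  5: 3, 6, 9
  6: 3, 4, 5, 8
  7: 1, 9
  8: 1, 3, 4, 6, 9
  9: 2, 5, 7, 8

Step 2: Run BFS/DFS from vertex 1:
  Visited: {1, 2, 7, 8, 9, 3, 4, 6, 5}
  Reached 9 of 9 vertices

Step 3: All 9 vertices reached from vertex 1, so the graph is connected.
Answer: Yes, the graph is connected.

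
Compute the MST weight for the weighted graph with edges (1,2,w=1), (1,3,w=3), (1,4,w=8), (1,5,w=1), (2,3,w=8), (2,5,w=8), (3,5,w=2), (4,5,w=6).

Apply Kruskal's algorithm (sort edges by weight, add if no cycle):

Sorted edges by weight:
  (1,2) w=1
  (1,5) w=1
  (3,5) w=2
  (1,3) w=3
  (4,5) w=6
  (1,4) w=8
  (2,5) w=8
  (2,3) w=8

Add edge (1,2) w=1 -- no cycle. Running total: 1
Add edge (1,5) w=1 -- no cycle. Running total: 2
Add edge (3,5) w=2 -- no cycle. Running total: 4
Skip edge (1,3) w=3 -- would create cycle
Add edge (4,5) w=6 -- no cycle. Running total: 10

MST edges: (1,2,w=1), (1,5,w=1), (3,5,w=2), (4,5,w=6)
Total MST weight: 1 + 1 + 2 + 6 = 10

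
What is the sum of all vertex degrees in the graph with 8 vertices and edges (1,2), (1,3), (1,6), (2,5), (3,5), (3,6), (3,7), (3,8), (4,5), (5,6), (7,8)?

Step 1: Count edges incident to each vertex:
  deg(1) = 3 (neighbors: 2, 3, 6)
  deg(2) = 2 (neighbors: 1, 5)
  deg(3) = 5 (neighbors: 1, 5, 6, 7, 8)
  deg(4) = 1 (neighbors: 5)
  deg(5) = 4 (neighbors: 2, 3, 4, 6)
  deg(6) = 3 (neighbors: 1, 3, 5)
  deg(7) = 2 (neighbors: 3, 8)
  deg(8) = 2 (neighbors: 3, 7)

Step 2: Sum all degrees:
  3 + 2 + 5 + 1 + 4 + 3 + 2 + 2 = 22

Verification: sum of degrees = 2 * |E| = 2 * 11 = 22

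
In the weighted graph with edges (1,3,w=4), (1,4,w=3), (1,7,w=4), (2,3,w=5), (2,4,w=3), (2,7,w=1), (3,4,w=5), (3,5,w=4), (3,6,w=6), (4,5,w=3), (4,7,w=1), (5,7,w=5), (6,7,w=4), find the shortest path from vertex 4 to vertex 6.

Step 1: Build adjacency list with weights:
  1: 3(w=4), 4(w=3), 7(w=4)
  2: 3(w=5), 4(w=3), 7(w=1)
  3: 1(w=4), 2(w=5), 4(w=5), 5(w=4), 6(w=6)
  4: 1(w=3), 2(w=3), 3(w=5), 5(w=3), 7(w=1)
  5: 3(w=4), 4(w=3), 7(w=5)
  6: 3(w=6), 7(w=4)
  7: 1(w=4), 2(w=1), 4(w=1), 5(w=5), 6(w=4)

Step 2: Apply Dijkstra's algorithm from vertex 4:
  Visit vertex 4 (distance=0)
    Update dist[1] = 3
    Update dist[2] = 3
    Update dist[3] = 5
    Update dist[5] = 3
    Update dist[7] = 1
  Visit vertex 7 (distance=1)
    Update dist[2] = 2
    Update dist[6] = 5
  Visit vertex 2 (distance=2)
  Visit vertex 1 (distance=3)
  Visit vertex 5 (distance=3)
  Visit vertex 3 (distance=5)
  Visit vertex 6 (distance=5)

Step 3: Shortest path: 4 -> 7 -> 6
Total weight: 1 + 4 = 5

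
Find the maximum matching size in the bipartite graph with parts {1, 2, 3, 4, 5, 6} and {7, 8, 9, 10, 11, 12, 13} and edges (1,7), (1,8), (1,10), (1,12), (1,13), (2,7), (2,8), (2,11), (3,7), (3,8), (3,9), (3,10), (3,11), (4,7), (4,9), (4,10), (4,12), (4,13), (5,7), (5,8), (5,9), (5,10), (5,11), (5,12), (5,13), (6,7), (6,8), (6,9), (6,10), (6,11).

Step 1: List the neighbors of each left vertex:
  1: 7, 8, 10, 12, 13
  2: 7, 8, 11
  3: 7, 8, 9, 10, 11
  4: 7, 9, 10, 12, 13
  5: 7, 8, 9, 10, 11, 12, 13
  6: 7, 8, 9, 10, 11

Step 2: Greedily match left vertices, then look for augmenting paths:
  Match 1 -- 12
  Match 2 -- 8
  Match 3 -- 9
  Match 4 -- 10
  Match 5 -- 11
  Match 6 -- 7
  No augmenting path remains.

Step 3: Verify this is maximum:
  Matching size 6 = min(|L|, |R|) = min(6, 7), which is an upper bound, so this matching is maximum.

Maximum matching: {(1,12), (2,8), (3,9), (4,10), (5,11), (6,7)}
Size: 6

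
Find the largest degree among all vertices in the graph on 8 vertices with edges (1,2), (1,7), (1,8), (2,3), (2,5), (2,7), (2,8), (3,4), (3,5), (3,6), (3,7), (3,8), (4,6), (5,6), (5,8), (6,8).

Step 1: Count edges incident to each vertex:
  deg(1) = 3 (neighbors: 2, 7, 8)
  deg(2) = 5 (neighbors: 1, 3, 5, 7, 8)
  deg(3) = 6 (neighbors: 2, 4, 5, 6, 7, 8)
  deg(4) = 2 (neighbors: 3, 6)
  deg(5) = 4 (neighbors: 2, 3, 6, 8)
  deg(6) = 4 (neighbors: 3, 4, 5, 8)
  deg(7) = 3 (neighbors: 1, 2, 3)
  deg(8) = 5 (neighbors: 1, 2, 3, 5, 6)

Step 2: Find maximum:
  max(3, 5, 6, 2, 4, 4, 3, 5) = 6 (vertex 3)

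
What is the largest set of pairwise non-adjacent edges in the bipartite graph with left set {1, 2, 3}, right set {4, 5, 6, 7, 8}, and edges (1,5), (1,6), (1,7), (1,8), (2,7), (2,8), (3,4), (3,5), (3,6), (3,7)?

Step 1: List the neighbors of each left vertex:
  1: 5, 6, 7, 8
  2: 7, 8
  3: 4, 5, 6, 7

Step 2: Greedily match left vertices, then look for augmenting paths:
  Match 1 -- 5
  Match 2 -- 7
  Match 3 -- 4
  No augmenting path remains.

Step 3: Verify this is maximum:
  Matching size 3 = min(|L|, |R|) = min(3, 5), which is an upper bound, so this matching is maximum.

Maximum matching: {(1,5), (2,7), (3,4)}
Size: 3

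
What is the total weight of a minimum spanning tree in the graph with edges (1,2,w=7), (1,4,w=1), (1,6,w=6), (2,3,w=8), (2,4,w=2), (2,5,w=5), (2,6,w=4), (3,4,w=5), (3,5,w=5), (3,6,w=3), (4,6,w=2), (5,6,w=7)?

Apply Kruskal's algorithm (sort edges by weight, add if no cycle):

Sorted edges by weight:
  (1,4) w=1
  (2,4) w=2
  (4,6) w=2
  (3,6) w=3
  (2,6) w=4
  (2,5) w=5
  (3,4) w=5
  (3,5) w=5
  (1,6) w=6
  (1,2) w=7
  (5,6) w=7
  (2,3) w=8

Add edge (1,4) w=1 -- no cycle. Running total: 1
Add edge (2,4) w=2 -- no cycle. Running total: 3
Add edge (4,6) w=2 -- no cycle. Running total: 5
Add edge (3,6) w=3 -- no cycle. Running total: 8
Skip edge (2,6) w=4 -- would create cycle
Add edge (2,5) w=5 -- no cycle. Running total: 13

MST edges: (1,4,w=1), (2,4,w=2), (4,6,w=2), (3,6,w=3), (2,5,w=5)
Total MST weight: 1 + 2 + 2 + 3 + 5 = 13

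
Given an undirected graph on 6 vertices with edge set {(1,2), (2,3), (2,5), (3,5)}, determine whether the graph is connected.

Step 1: Build adjacency list from edges:
  1: 2
  2: 1, 3, 5
  3: 2, 5
  4: (none)
  5: 2, 3
  6: (none)

Step 2: Run BFS/DFS from vertex 1:
  Visited: {1, 2, 3, 5}
  Reached 4 of 6 vertices

Step 3: Only 4 of 6 vertices reached. Graph is disconnected.
Connected components: {1, 2, 3, 5}, {4}, {6}
Answer: No, the graph is not connected (3 components).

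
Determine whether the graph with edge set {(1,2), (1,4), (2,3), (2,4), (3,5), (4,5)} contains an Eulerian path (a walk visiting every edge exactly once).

Step 1: Find the degree of each vertex:
  deg(1) = 2
  deg(2) = 3
  deg(3) = 2
  deg(4) = 3
  deg(5) = 2

Step 2: Count vertices with odd degree:
  Odd-degree vertices: 2, 4 (2 total)

Step 3: Apply Euler's theorem:
  - Eulerian circuit exists iff graph is connected and all vertices have even degree
  - Eulerian path exists iff graph is connected and has 0 or 2 odd-degree vertices

Graph is connected with exactly 2 odd-degree vertices (2, 4).
Eulerian path exists (starting and ending at the odd-degree vertices), but no Eulerian circuit.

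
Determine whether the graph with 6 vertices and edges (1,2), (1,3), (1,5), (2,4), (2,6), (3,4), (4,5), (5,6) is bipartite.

Step 1: Attempt 2-coloring using BFS:
  Start at vertex 1, assign color 0
  Color vertex 2 with color 1 (neighbor of 1)
  Color vertex 3 with color 1 (neighbor of 1)
  Color vertex 5 with color 1 (neighbor of 1)
  Color vertex 4 with color 0 (neighbor of 2)
  Color vertex 6 with color 0 (neighbor of 2)

Step 2: 2-coloring succeeded. No conflicts found.
  Set A (color 0): {1, 4, 6}
  Set B (color 1): {2, 3, 5}

The graph is bipartite with partition {1, 4, 6}, {2, 3, 5}.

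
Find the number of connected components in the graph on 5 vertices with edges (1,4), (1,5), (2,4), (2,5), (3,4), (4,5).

Step 1: Build adjacency list from edges:
  1: 4, 5
  2: 4, 5
  3: 4
  4: 1, 2, 3, 5
  5: 1, 2, 4

Step 2: Run BFS/DFS from vertex 1:
  Visited: {1, 4, 5, 2, 3}
  Reached 5 of 5 vertices

Step 3: All 5 vertices reached from vertex 1, so the graph is connected.
Number of connected components: 1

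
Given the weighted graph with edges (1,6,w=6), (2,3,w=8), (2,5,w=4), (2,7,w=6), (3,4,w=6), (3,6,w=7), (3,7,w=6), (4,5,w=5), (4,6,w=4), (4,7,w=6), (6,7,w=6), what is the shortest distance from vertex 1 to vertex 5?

Step 1: Build adjacency list with weights:
  1: 6(w=6)
  2: 3(w=8), 5(w=4), 7(w=6)
  3: 2(w=8), 4(w=6), 6(w=7), 7(w=6)
  4: 3(w=6), 5(w=5), 6(w=4), 7(w=6)
  5: 2(w=4), 4(w=5)
  6: 1(w=6), 3(w=7), 4(w=4), 7(w=6)
  7: 2(w=6), 3(w=6), 4(w=6), 6(w=6)

Step 2: Apply Dijkstra's algorithm from vertex 1:
  Visit vertex 1 (distance=0)
    Update dist[6] = 6
  Visit vertex 6 (distance=6)
    Update dist[3] = 13
    Update dist[4] = 10
    Update dist[7] = 12
  Visit vertex 4 (distance=10)
    Update dist[5] = 15
  Visit vertex 7 (distance=12)
    Update dist[2] = 18
  Visit vertex 3 (distance=13)
  Visit vertex 5 (distance=15)

Step 3: Shortest path: 1 -> 6 -> 4 -> 5
Total weight: 6 + 4 + 5 = 15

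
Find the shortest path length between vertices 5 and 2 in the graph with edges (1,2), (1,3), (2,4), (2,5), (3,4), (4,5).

Step 1: Build adjacency list:
  1: 2, 3
  2: 1, 4, 5
  3: 1, 4
  4: 2, 3, 5
  5: 2, 4

Step 2: BFS from vertex 5 to find shortest path to 2:
  vertex 2 reached at distance 1

Step 3: Shortest path: 5 -> 2
Path length: 1 edge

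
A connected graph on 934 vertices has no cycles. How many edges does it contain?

A tree on n vertices always has exactly n - 1 edges.
For n = 934: edges = 934 - 1 = 933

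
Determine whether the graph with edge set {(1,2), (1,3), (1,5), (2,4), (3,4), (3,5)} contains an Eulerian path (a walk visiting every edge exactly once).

Step 1: Find the degree of each vertex:
  deg(1) = 3
  deg(2) = 2
  deg(3) = 3
  deg(4) = 2
  deg(5) = 2

Step 2: Count vertices with odd degree:
  Odd-degree vertices: 1, 3 (2 total)

Step 3: Apply Euler's theorem:
  - Eulerian circuit exists iff graph is connected and all vertices have even degree
  - Eulerian path exists iff graph is connected and has 0 or 2 odd-degree vertices

Graph is connected with exactly 2 odd-degree vertices (1, 3).
Eulerian path exists (starting and ending at the odd-degree vertices), but no Eulerian circuit.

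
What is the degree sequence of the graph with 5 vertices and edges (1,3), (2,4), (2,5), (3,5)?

Step 1: Count edges incident to each vertex:
  deg(1) = 1 (neighbors: 3)
  deg(2) = 2 (neighbors: 4, 5)
  deg(3) = 2 (neighbors: 1, 5)
  deg(4) = 1 (neighbors: 2)
  deg(5) = 2 (neighbors: 2, 3)

Step 2: Sort degrees in non-increasing order:
  Degrees: [1, 2, 2, 1, 2] -> sorted: [2, 2, 2, 1, 1]

Degree sequence: [2, 2, 2, 1, 1]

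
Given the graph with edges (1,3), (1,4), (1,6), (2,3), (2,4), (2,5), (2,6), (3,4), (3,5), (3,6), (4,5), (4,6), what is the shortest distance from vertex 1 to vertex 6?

Step 1: Build adjacency list:
  1: 3, 4, 6
  2: 3, 4, 5, 6
  3: 1, 2, 4, 5, 6
  4: 1, 2, 3, 5, 6
  5: 2, 3, 4
  6: 1, 2, 3, 4

Step 2: BFS from vertex 1 to find shortest path to 6:
  vertex 3 reached at distance 1
  vertex 4 reached at distance 1
  vertex 6 reached at distance 1

Step 3: Shortest path: 1 -> 6
Path length: 1 edge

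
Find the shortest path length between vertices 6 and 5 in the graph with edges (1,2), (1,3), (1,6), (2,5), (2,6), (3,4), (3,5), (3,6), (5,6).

Step 1: Build adjacency list:
  1: 2, 3, 6
  2: 1, 5, 6
  3: 1, 4, 5, 6
  4: 3
  5: 2, 3, 6
  6: 1, 2, 3, 5

Step 2: BFS from vertex 6 to find shortest path to 5:
  vertex 1 reached at distance 1
  vertex 2 reached at distance 1
  vertex 3 reached at distance 1
  vertex 5 reached at distance 1

Step 3: Shortest path: 6 -> 5
Path length: 1 edge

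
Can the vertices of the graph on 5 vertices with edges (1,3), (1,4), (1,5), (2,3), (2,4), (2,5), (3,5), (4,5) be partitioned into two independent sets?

Step 1: Attempt 2-coloring using BFS:
  Start at vertex 1, assign color 0
  Color vertex 3 with color 1 (neighbor of 1)
  Color vertex 4 with color 1 (neighbor of 1)
  Color vertex 5 with color 1 (neighbor of 1)
  Color vertex 2 with color 0 (neighbor of 3)

Step 2: Conflict found! Vertices 3 and 5 are adjacent but have the same color.
This means the graph contains an odd cycle.

The graph is NOT bipartite.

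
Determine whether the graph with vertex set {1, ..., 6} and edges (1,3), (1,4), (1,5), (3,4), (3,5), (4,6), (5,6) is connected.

Step 1: Build adjacency list from edges:
  1: 3, 4, 5
  2: (none)
  3: 1, 4, 5
  4: 1, 3, 6
  5: 1, 3, 6
  6: 4, 5

Step 2: Run BFS/DFS from vertex 1:
  Visited: {1, 3, 4, 5, 6}
  Reached 5 of 6 vertices

Step 3: Only 5 of 6 vertices reached. Graph is disconnected.
Connected components: {1, 3, 4, 5, 6}, {2}
Answer: No, the graph is not connected (2 components).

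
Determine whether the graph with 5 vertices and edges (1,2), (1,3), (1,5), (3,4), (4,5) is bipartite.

Step 1: Attempt 2-coloring using BFS:
  Start at vertex 1, assign color 0
  Color vertex 2 with color 1 (neighbor of 1)
  Color vertex 3 with color 1 (neighbor of 1)
  Color vertex 5 with color 1 (neighbor of 1)
  Color vertex 4 with color 0 (neighbor of 3)

Step 2: 2-coloring succeeded. No conflicts found.
  Set A (color 0): {1, 4}
  Set B (color 1): {2, 3, 5}

The graph is bipartite with partition {1, 4}, {2, 3, 5}.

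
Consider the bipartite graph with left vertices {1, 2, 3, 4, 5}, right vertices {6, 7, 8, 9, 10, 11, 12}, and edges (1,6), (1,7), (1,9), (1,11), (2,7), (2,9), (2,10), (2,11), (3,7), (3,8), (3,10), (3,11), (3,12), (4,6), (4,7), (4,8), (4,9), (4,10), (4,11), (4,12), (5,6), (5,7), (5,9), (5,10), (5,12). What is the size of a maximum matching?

Step 1: List the neighbors of each left vertex:
  1: 6, 7, 9, 11
  2: 7, 9, 10, 11
  3: 7, 8, 10, 11, 12
  4: 6, 7, 8, 9, 10, 11, 12
  5: 6, 7, 9, 10, 12

Step 2: Greedily match left vertices, then look for augmenting paths:
  Match 1 -- 6
  Match 2 -- 7
  Match 3 -- 8
  Match 4 -- 9
  Match 5 -- 10
  No augmenting path remains.

Step 3: Verify this is maximum:
  Matching size 5 = min(|L|, |R|) = min(5, 7), which is an upper bound, so this matching is maximum.

Maximum matching: {(1,6), (2,7), (3,8), (4,9), (5,10)}
Size: 5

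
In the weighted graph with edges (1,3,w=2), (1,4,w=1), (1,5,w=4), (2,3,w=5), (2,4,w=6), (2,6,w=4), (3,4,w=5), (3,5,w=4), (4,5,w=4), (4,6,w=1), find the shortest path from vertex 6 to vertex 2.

Step 1: Build adjacency list with weights:
  1: 3(w=2), 4(w=1), 5(w=4)
  2: 3(w=5), 4(w=6), 6(w=4)
  3: 1(w=2), 2(w=5), 4(w=5), 5(w=4)
  4: 1(w=1), 2(w=6), 3(w=5), 5(w=4), 6(w=1)
  5: 1(w=4), 3(w=4), 4(w=4)
  6: 2(w=4), 4(w=1)

Step 2: Apply Dijkstra's algorithm from vertex 6:
  Visit vertex 6 (distance=0)
    Update dist[2] = 4
    Update dist[4] = 1
  Visit vertex 4 (distance=1)
    Update dist[1] = 2
    Update dist[3] = 6
    Update dist[5] = 5
  Visit vertex 1 (distance=2)
    Update dist[3] = 4
  Visit vertex 2 (distance=4)

Step 3: Shortest path: 6 -> 2
Total weight: 4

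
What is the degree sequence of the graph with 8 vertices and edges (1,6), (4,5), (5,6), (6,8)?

Step 1: Count edges incident to each vertex:
  deg(1) = 1 (neighbors: 6)
  deg(2) = 0 (neighbors: none)
  deg(3) = 0 (neighbors: none)
  deg(4) = 1 (neighbors: 5)
  deg(5) = 2 (neighbors: 4, 6)
  deg(6) = 3 (neighbors: 1, 5, 8)
  deg(7) = 0 (neighbors: none)
  deg(8) = 1 (neighbors: 6)

Step 2: Sort degrees in non-increasing order:
  Degrees: [1, 0, 0, 1, 2, 3, 0, 1] -> sorted: [3, 2, 1, 1, 1, 0, 0, 0]

Degree sequence: [3, 2, 1, 1, 1, 0, 0, 0]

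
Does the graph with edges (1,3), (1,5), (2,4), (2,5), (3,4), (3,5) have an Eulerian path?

Step 1: Find the degree of each vertex:
  deg(1) = 2
  deg(2) = 2
  deg(3) = 3
  deg(4) = 2
  deg(5) = 3

Step 2: Count vertices with odd degree:
  Odd-degree vertices: 3, 5 (2 total)

Step 3: Apply Euler's theorem:
  - Eulerian circuit exists iff graph is connected and all vertices have even degree
  - Eulerian path exists iff graph is connected and has 0 or 2 odd-degree vertices

Graph is connected with exactly 2 odd-degree vertices (3, 5).
Eulerian path exists (starting and ending at the odd-degree vertices), but no Eulerian circuit.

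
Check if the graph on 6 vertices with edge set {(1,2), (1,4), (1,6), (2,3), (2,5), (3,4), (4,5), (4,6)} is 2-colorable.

Step 1: Attempt 2-coloring using BFS:
  Start at vertex 1, assign color 0
  Color vertex 2 with color 1 (neighbor of 1)
  Color vertex 4 with color 1 (neighbor of 1)
  Color vertex 6 with color 1 (neighbor of 1)
  Color vertex 3 with color 0 (neighbor of 2)
  Color vertex 5 with color 0 (neighbor of 2)

Step 2: Conflict found! Vertices 4 and 6 are adjacent but have the same color.
This means the graph contains an odd cycle.

The graph is NOT bipartite.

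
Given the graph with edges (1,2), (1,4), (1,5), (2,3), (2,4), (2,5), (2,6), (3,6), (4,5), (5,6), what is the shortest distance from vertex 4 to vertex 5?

Step 1: Build adjacency list:
  1: 2, 4, 5
  2: 1, 3, 4, 5, 6
  3: 2, 6
  4: 1, 2, 5
  5: 1, 2, 4, 6
  6: 2, 3, 5

Step 2: BFS from vertex 4 to find shortest path to 5:
  vertex 1 reached at distance 1
  vertex 2 reached at distance 1
  vertex 5 reached at distance 1

Step 3: Shortest path: 4 -> 5
Path length: 1 edge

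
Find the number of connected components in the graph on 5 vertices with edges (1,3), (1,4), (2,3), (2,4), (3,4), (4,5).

Step 1: Build adjacency list from edges:
  1: 3, 4
  2: 3, 4
  3: 1, 2, 4
  4: 1, 2, 3, 5
  5: 4

Step 2: Run BFS/DFS from vertex 1:
  Visited: {1, 3, 4, 2, 5}
  Reached 5 of 5 vertices

Step 3: All 5 vertices reached from vertex 1, so the graph is connected.
Number of connected components: 1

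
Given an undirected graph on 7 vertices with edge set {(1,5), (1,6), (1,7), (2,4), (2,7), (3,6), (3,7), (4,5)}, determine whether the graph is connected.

Step 1: Build adjacency list from edges:
  1: 5, 6, 7
  2: 4, 7
  3: 6, 7
  4: 2, 5
  5: 1, 4
  6: 1, 3
  7: 1, 2, 3

Step 2: Run BFS/DFS from vertex 1:
  Visited: {1, 5, 6, 7, 4, 3, 2}
  Reached 7 of 7 vertices

Step 3: All 7 vertices reached from vertex 1, so the graph is connected.
Answer: Yes, the graph is connected.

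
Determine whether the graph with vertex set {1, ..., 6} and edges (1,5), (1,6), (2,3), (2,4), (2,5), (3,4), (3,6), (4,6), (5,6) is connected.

Step 1: Build adjacency list from edges:
  1: 5, 6
  2: 3, 4, 5
  3: 2, 4, 6
  4: 2, 3, 6
  5: 1, 2, 6
  6: 1, 3, 4, 5

Step 2: Run BFS/DFS from vertex 1:
  Visited: {1, 5, 6, 2, 3, 4}
  Reached 6 of 6 vertices

Step 3: All 6 vertices reached from vertex 1, so the graph is connected.
Answer: Yes, the graph is connected.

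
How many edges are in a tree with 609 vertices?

A tree on n vertices always has exactly n - 1 edges.
For n = 609: edges = 609 - 1 = 608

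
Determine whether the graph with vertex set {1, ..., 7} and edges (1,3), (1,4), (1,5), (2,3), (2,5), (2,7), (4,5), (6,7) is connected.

Step 1: Build adjacency list from edges:
  1: 3, 4, 5
  2: 3, 5, 7
  3: 1, 2
  4: 1, 5
  5: 1, 2, 4
  6: 7
  7: 2, 6

Step 2: Run BFS/DFS from vertex 1:
  Visited: {1, 3, 4, 5, 2, 7, 6}
  Reached 7 of 7 vertices

Step 3: All 7 vertices reached from vertex 1, so the graph is connected.
Answer: Yes, the graph is connected.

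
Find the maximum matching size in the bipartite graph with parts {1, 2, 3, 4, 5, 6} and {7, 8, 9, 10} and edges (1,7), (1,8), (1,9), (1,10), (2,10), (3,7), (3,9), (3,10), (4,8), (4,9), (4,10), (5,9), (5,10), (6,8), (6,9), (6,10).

Step 1: List the neighbors of each left vertex:
  1: 7, 8, 9, 10
  2: 10
  3: 7, 9, 10
  4: 8, 9, 10
  5: 9, 10
  6: 8, 9, 10

Step 2: Greedily match left vertices, then look for augmenting paths:
  Match 1 -- 7
  Match 2 -- 10
  Match 3 -- 9
  Match 4 -- 8
  No augmenting path remains.

Step 3: Verify this is maximum:
  Matching size 4 = min(|L|, |R|) = min(6, 4), which is an upper bound, so this matching is maximum.

Maximum matching: {(1,7), (2,10), (3,9), (4,8)}
Size: 4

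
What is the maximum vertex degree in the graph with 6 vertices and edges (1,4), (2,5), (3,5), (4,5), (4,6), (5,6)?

Step 1: Count edges incident to each vertex:
  deg(1) = 1 (neighbors: 4)
  deg(2) = 1 (neighbors: 5)
  deg(3) = 1 (neighbors: 5)
  deg(4) = 3 (neighbors: 1, 5, 6)
  deg(5) = 4 (neighbors: 2, 3, 4, 6)
  deg(6) = 2 (neighbors: 4, 5)

Step 2: Find maximum:
  max(1, 1, 1, 3, 4, 2) = 4 (vertex 5)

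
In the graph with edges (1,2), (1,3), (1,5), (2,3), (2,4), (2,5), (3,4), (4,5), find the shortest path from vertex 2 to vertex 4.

Step 1: Build adjacency list:
  1: 2, 3, 5
  2: 1, 3, 4, 5
  3: 1, 2, 4
  4: 2, 3, 5
  5: 1, 2, 4

Step 2: BFS from vertex 2 to find shortest path to 4:
  vertex 1 reached at distance 1
  vertex 3 reached at distance 1
  vertex 4 reached at distance 1

Step 3: Shortest path: 2 -> 4
Path length: 1 edge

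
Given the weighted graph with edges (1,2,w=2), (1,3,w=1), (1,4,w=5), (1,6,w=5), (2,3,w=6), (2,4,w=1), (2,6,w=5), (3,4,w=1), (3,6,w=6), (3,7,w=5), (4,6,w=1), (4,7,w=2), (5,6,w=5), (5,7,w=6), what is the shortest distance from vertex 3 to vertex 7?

Step 1: Build adjacency list with weights:
  1: 2(w=2), 3(w=1), 4(w=5), 6(w=5)
  2: 1(w=2), 3(w=6), 4(w=1), 6(w=5)
  3: 1(w=1), 2(w=6), 4(w=1), 6(w=6), 7(w=5)
  4: 1(w=5), 2(w=1), 3(w=1), 6(w=1), 7(w=2)
  5: 6(w=5), 7(w=6)
  6: 1(w=5), 2(w=5), 3(w=6), 4(w=1), 5(w=5)
  7: 3(w=5), 4(w=2), 5(w=6)

Step 2: Apply Dijkstra's algorithm from vertex 3:
  Visit vertex 3 (distance=0)
    Update dist[1] = 1
    Update dist[2] = 6
    Update dist[4] = 1
    Update dist[6] = 6
    Update dist[7] = 5
  Visit vertex 1 (distance=1)
    Update dist[2] = 3
  Visit vertex 4 (distance=1)
    Update dist[2] = 2
    Update dist[6] = 2
    Update dist[7] = 3
  Visit vertex 2 (distance=2)
  Visit vertex 6 (distance=2)
    Update dist[5] = 7
  Visit vertex 7 (distance=3)

Step 3: Shortest path: 3 -> 4 -> 7
Total weight: 1 + 2 = 3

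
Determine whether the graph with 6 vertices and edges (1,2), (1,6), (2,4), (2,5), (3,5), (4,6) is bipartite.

Step 1: Attempt 2-coloring using BFS:
  Start at vertex 1, assign color 0
  Color vertex 2 with color 1 (neighbor of 1)
  Color vertex 6 with color 1 (neighbor of 1)
  Color vertex 4 with color 0 (neighbor of 2)
  Color vertex 5 with color 0 (neighbor of 2)
  Color vertex 3 with color 1 (neighbor of 5)

Step 2: 2-coloring succeeded. No conflicts found.
  Set A (color 0): {1, 4, 5}
  Set B (color 1): {2, 3, 6}

The graph is bipartite with partition {1, 4, 5}, {2, 3, 6}.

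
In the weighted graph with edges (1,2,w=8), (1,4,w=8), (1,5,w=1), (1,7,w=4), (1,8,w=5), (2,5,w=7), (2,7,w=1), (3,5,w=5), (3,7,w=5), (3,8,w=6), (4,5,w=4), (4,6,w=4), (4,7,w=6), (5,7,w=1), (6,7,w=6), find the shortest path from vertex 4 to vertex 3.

Step 1: Build adjacency list with weights:
  1: 2(w=8), 4(w=8), 5(w=1), 7(w=4), 8(w=5)
  2: 1(w=8), 5(w=7), 7(w=1)
  3: 5(w=5), 7(w=5), 8(w=6)
  4: 1(w=8), 5(w=4), 6(w=4), 7(w=6)
  5: 1(w=1), 2(w=7), 3(w=5), 4(w=4), 7(w=1)
  6: 4(w=4), 7(w=6)
  7: 1(w=4), 2(w=1), 3(w=5), 4(w=6), 5(w=1), 6(w=6)
  8: 1(w=5), 3(w=6)

Step 2: Apply Dijkstra's algorithm from vertex 4:
  Visit vertex 4 (distance=0)
    Update dist[1] = 8
    Update dist[5] = 4
    Update dist[6] = 4
    Update dist[7] = 6
  Visit vertex 5 (distance=4)
    Update dist[1] = 5
    Update dist[2] = 11
    Update dist[3] = 9
    Update dist[7] = 5
  Visit vertex 6 (distance=4)
  Visit vertex 1 (distance=5)
    Update dist[8] = 10
  Visit vertex 7 (distance=5)
    Update dist[2] = 6
  Visit vertex 2 (distance=6)
  Visit vertex 3 (distance=9)

Step 3: Shortest path: 4 -> 5 -> 3
Total weight: 4 + 5 = 9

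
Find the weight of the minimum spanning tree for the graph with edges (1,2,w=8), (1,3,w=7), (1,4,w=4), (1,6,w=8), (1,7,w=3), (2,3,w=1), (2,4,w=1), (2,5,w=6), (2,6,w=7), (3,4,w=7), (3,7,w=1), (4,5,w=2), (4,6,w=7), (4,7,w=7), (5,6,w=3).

Apply Kruskal's algorithm (sort edges by weight, add if no cycle):

Sorted edges by weight:
  (2,3) w=1
  (2,4) w=1
  (3,7) w=1
  (4,5) w=2
  (1,7) w=3
  (5,6) w=3
  (1,4) w=4
  (2,5) w=6
  (1,3) w=7
  (2,6) w=7
  (3,4) w=7
  (4,6) w=7
  (4,7) w=7
  (1,6) w=8
  (1,2) w=8

Add edge (2,3) w=1 -- no cycle. Running total: 1
Add edge (2,4) w=1 -- no cycle. Running total: 2
Add edge (3,7) w=1 -- no cycle. Running total: 3
Add edge (4,5) w=2 -- no cycle. Running total: 5
Add edge (1,7) w=3 -- no cycle. Running total: 8
Add edge (5,6) w=3 -- no cycle. Running total: 11

MST edges: (2,3,w=1), (2,4,w=1), (3,7,w=1), (4,5,w=2), (1,7,w=3), (5,6,w=3)
Total MST weight: 1 + 1 + 1 + 2 + 3 + 3 = 11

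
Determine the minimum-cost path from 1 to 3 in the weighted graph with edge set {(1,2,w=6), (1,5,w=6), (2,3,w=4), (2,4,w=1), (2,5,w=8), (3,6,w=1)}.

Step 1: Build adjacency list with weights:
  1: 2(w=6), 5(w=6)
  2: 1(w=6), 3(w=4), 4(w=1), 5(w=8)
  3: 2(w=4), 6(w=1)
  4: 2(w=1)
  5: 1(w=6), 2(w=8)
  6: 3(w=1)

Step 2: Apply Dijkstra's algorithm from vertex 1:
  Visit vertex 1 (distance=0)
    Update dist[2] = 6
    Update dist[5] = 6
  Visit vertex 2 (distance=6)
    Update dist[3] = 10
    Update dist[4] = 7
  Visit vertex 5 (distance=6)
  Visit vertex 4 (distance=7)
  Visit vertex 3 (distance=10)
    Update dist[6] = 11

Step 3: Shortest path: 1 -> 2 -> 3
Total weight: 6 + 4 = 10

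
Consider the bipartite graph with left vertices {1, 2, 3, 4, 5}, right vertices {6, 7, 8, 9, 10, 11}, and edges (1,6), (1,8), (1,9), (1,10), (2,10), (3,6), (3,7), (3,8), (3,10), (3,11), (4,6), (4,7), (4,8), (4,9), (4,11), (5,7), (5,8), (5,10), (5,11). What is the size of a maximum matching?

Step 1: List the neighbors of each left vertex:
  1: 6, 8, 9, 10
  2: 10
  3: 6, 7, 8, 10, 11
  4: 6, 7, 8, 9, 11
  5: 7, 8, 10, 11

Step 2: Greedily match left vertices, then look for augmenting paths:
  Match 1 -- 6
  Match 2 -- 10
  Match 3 -- 7
  Match 4 -- 8
  Match 5 -- 11
  No augmenting path remains.

Step 3: Verify this is maximum:
  Matching size 5 = min(|L|, |R|) = min(5, 6), which is an upper bound, so this matching is maximum.

Maximum matching: {(1,6), (2,10), (3,7), (4,8), (5,11)}
Size: 5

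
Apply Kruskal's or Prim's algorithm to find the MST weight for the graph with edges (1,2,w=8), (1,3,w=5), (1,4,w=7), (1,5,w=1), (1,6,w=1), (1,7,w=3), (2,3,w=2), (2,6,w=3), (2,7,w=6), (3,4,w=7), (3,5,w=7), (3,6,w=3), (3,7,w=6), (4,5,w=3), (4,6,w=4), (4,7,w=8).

Apply Kruskal's algorithm (sort edges by weight, add if no cycle):

Sorted edges by weight:
  (1,5) w=1
  (1,6) w=1
  (2,3) w=2
  (1,7) w=3
  (2,6) w=3
  (3,6) w=3
  (4,5) w=3
  (4,6) w=4
  (1,3) w=5
  (2,7) w=6
  (3,7) w=6
  (1,4) w=7
  (3,4) w=7
  (3,5) w=7
  (1,2) w=8
  (4,7) w=8

Add edge (1,5) w=1 -- no cycle. Running total: 1
Add edge (1,6) w=1 -- no cycle. Running total: 2
Add edge (2,3) w=2 -- no cycle. Running total: 4
Add edge (1,7) w=3 -- no cycle. Running total: 7
Add edge (2,6) w=3 -- no cycle. Running total: 10
Skip edge (3,6) w=3 -- would create cycle
Add edge (4,5) w=3 -- no cycle. Running total: 13

MST edges: (1,5,w=1), (1,6,w=1), (2,3,w=2), (1,7,w=3), (2,6,w=3), (4,5,w=3)
Total MST weight: 1 + 1 + 2 + 3 + 3 + 3 = 13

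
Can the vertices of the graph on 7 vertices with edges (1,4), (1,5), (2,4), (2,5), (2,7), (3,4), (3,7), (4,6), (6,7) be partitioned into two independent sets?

Step 1: Attempt 2-coloring using BFS:
  Start at vertex 1, assign color 0
  Color vertex 4 with color 1 (neighbor of 1)
  Color vertex 5 with color 1 (neighbor of 1)
  Color vertex 2 with color 0 (neighbor of 4)
  Color vertex 3 with color 0 (neighbor of 4)
  Color vertex 6 with color 0 (neighbor of 4)
  Color vertex 7 with color 1 (neighbor of 2)

Step 2: 2-coloring succeeded. No conflicts found.
  Set A (color 0): {1, 2, 3, 6}
  Set B (color 1): {4, 5, 7}

The graph is bipartite with partition {1, 2, 3, 6}, {4, 5, 7}.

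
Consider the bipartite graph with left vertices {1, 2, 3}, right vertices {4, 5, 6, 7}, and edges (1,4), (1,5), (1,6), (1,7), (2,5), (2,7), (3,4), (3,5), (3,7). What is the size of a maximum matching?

Step 1: List the neighbors of each left vertex:
  1: 4, 5, 6, 7
  2: 5, 7
  3: 4, 5, 7

Step 2: Greedily match left vertices, then look for augmenting paths:
  Match 1 -- 4
  Match 2 -- 5
  Match 3 -- 7
  No augmenting path remains.

Step 3: Verify this is maximum:
  Matching size 3 = min(|L|, |R|) = min(3, 4), which is an upper bound, so this matching is maximum.

Maximum matching: {(1,4), (2,5), (3,7)}
Size: 3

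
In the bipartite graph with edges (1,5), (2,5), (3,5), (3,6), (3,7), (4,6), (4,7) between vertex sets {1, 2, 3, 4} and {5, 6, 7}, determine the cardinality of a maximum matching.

Step 1: List the neighbors of each left vertex:
  1: 5
  2: 5
  3: 5, 6, 7
  4: 6, 7

Step 2: Greedily match left vertices, then look for augmenting paths:
  Match 1 -- 5
  Match 3 -- 6
  Match 4 -- 7
  No augmenting path remains.

Step 3: Verify this is maximum:
  Matching size 3 = min(|L|, |R|) = min(4, 3), which is an upper bound, so this matching is maximum.

Maximum matching: {(1,5), (3,6), (4,7)}
Size: 3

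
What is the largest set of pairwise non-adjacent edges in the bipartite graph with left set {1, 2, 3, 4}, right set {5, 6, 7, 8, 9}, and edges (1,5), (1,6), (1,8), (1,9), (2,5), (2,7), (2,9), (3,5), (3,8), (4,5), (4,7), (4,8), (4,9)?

Step 1: List the neighbors of each left vertex:
  1: 5, 6, 8, 9
  2: 5, 7, 9
  3: 5, 8
  4: 5, 7, 8, 9

Step 2: Greedily match left vertices, then look for augmenting paths:
  Match 1 -- 5
  Match 2 -- 7
  Match 3 -- 8
  Match 4 -- 9
  No augmenting path remains.

Step 3: Verify this is maximum:
  Matching size 4 = min(|L|, |R|) = min(4, 5), which is an upper bound, so this matching is maximum.

Maximum matching: {(1,5), (2,7), (3,8), (4,9)}
Size: 4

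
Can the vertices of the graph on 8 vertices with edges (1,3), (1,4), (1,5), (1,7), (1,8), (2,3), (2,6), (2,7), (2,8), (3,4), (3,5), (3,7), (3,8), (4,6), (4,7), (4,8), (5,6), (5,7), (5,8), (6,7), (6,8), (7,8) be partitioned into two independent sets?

Step 1: Attempt 2-coloring using BFS:
  Start at vertex 1, assign color 0
  Color vertex 3 with color 1 (neighbor of 1)
  Color vertex 4 with color 1 (neighbor of 1)
  Color vertex 5 with color 1 (neighbor of 1)
  Color vertex 7 with color 1 (neighbor of 1)
  Color vertex 8 with color 1 (neighbor of 1)
  Color vertex 2 with color 0 (neighbor of 3)

Step 2: Conflict found! Vertices 3 and 4 are adjacent but have the same color.
This means the graph contains an odd cycle.

The graph is NOT bipartite.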